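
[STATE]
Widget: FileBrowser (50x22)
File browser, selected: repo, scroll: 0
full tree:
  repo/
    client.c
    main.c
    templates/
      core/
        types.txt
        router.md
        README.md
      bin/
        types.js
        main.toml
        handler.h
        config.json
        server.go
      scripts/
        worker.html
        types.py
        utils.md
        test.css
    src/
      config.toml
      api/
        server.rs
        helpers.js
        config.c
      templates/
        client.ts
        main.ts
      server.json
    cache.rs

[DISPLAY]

> [-] repo/                                       
    client.c                                      
    main.c                                        
    [+] templates/                                
    [+] src/                                      
    cache.rs                                      
                                                  
                                                  
                                                  
                                                  
                                                  
                                                  
                                                  
                                                  
                                                  
                                                  
                                                  
                                                  
                                                  
                                                  
                                                  
                                                  


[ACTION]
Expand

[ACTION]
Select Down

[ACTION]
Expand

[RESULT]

  [-] repo/                                       
  > client.c                                      
    main.c                                        
    [+] templates/                                
    [+] src/                                      
    cache.rs                                      
                                                  
                                                  
                                                  
                                                  
                                                  
                                                  
                                                  
                                                  
                                                  
                                                  
                                                  
                                                  
                                                  
                                                  
                                                  
                                                  


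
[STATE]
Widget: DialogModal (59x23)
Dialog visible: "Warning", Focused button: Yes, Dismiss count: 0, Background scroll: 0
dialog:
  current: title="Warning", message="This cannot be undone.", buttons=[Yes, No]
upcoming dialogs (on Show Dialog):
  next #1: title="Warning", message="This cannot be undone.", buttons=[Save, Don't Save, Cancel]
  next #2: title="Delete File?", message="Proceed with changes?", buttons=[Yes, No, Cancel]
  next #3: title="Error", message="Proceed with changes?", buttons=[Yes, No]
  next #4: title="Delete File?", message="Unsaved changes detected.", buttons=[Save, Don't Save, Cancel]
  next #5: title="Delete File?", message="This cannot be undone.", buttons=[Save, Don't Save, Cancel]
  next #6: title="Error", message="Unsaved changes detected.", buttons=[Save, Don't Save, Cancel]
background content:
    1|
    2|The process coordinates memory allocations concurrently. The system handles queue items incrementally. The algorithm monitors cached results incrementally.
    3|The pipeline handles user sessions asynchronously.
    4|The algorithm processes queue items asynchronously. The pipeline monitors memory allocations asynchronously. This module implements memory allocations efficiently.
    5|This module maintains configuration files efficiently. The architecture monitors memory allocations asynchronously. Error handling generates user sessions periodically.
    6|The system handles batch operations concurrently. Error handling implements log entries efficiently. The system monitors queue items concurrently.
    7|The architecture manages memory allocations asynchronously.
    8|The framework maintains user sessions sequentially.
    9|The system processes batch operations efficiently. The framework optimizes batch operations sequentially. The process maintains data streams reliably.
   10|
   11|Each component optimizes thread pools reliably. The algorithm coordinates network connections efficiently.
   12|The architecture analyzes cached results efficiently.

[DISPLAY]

                                                           
The process coordinates memory allocations concurrently. Th
The pipeline handles user sessions asynchronously.         
The algorithm processes queue items asynchronously. The pip
This module maintains configuration files efficiently. The 
The system handles batch operations concurrently. Error han
The architecture manages memory allocations asynchronously.
The framework maintains user sessions sequentially.        
The system processes batch operations efficiently. The fram
                ┌────────────────────────┐                 
Each component o│        Warning         │ably. The algorit
The architecture│ This cannot be undone. │fficiently.      
                │       [Yes]  No        │                 
                └────────────────────────┘                 
                                                           
                                                           
                                                           
                                                           
                                                           
                                                           
                                                           
                                                           
                                                           


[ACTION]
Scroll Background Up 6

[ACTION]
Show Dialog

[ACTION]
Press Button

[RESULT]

                                                           
The process coordinates memory allocations concurrently. Th
The pipeline handles user sessions asynchronously.         
The algorithm processes queue items asynchronously. The pip
This module maintains configuration files efficiently. The 
The system handles batch operations concurrently. Error han
The architecture manages memory allocations asynchronously.
The framework maintains user sessions sequentially.        
The system processes batch operations efficiently. The fram
                                                           
Each component optimizes thread pools reliably. The algorit
The architecture analyzes cached results efficiently.      
                                                           
                                                           
                                                           
                                                           
                                                           
                                                           
                                                           
                                                           
                                                           
                                                           
                                                           


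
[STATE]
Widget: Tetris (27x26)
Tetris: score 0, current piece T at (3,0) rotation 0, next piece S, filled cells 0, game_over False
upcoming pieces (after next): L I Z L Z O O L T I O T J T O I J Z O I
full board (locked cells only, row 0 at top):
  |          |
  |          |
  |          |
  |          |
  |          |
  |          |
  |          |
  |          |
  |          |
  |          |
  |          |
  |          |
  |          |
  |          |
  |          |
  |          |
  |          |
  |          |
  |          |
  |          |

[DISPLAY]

    ▒     │Next:           
   ▒▒▒    │ ░░             
          │░░              
          │                
          │                
          │                
          │Score:          
          │0               
          │                
          │                
          │                
          │                
          │                
          │                
          │                
          │                
          │                
          │                
          │                
          │                
          │                
          │                
          │                
          │                
          │                
          │                


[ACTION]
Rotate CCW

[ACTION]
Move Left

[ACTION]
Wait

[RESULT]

          │Next:           
   ▒      │ ░░             
  ▒▒      │░░              
   ▒      │                
          │                
          │                
          │Score:          
          │0               
          │                
          │                
          │                
          │                
          │                
          │                
          │                
          │                
          │                
          │                
          │                
          │                
          │                
          │                
          │                
          │                
          │                
          │                


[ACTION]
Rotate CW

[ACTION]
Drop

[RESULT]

          │Next:           
          │ ░░             
   ▒      │░░              
  ▒▒▒     │                
          │                
          │                
          │Score:          
          │0               
          │                
          │                
          │                
          │                
          │                
          │                
          │                
          │                
          │                
          │                
          │                
          │                
          │                
          │                
          │                
          │                
          │                
          │                


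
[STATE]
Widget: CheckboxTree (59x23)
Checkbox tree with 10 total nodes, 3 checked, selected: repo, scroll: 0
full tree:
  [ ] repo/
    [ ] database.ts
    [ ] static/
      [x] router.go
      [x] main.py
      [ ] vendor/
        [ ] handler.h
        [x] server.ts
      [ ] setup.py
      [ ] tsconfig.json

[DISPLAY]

>[-] repo/                                                 
   [ ] database.ts                                         
   [-] static/                                             
     [x] router.go                                         
     [x] main.py                                           
     [-] vendor/                                           
       [ ] handler.h                                       
       [x] server.ts                                       
     [ ] setup.py                                          
     [ ] tsconfig.json                                     
                                                           
                                                           
                                                           
                                                           
                                                           
                                                           
                                                           
                                                           
                                                           
                                                           
                                                           
                                                           
                                                           


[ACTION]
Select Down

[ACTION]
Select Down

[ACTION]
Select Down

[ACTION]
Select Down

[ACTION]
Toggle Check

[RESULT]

 [-] repo/                                                 
   [ ] database.ts                                         
   [-] static/                                             
     [x] router.go                                         
>    [ ] main.py                                           
     [-] vendor/                                           
       [ ] handler.h                                       
       [x] server.ts                                       
     [ ] setup.py                                          
     [ ] tsconfig.json                                     
                                                           
                                                           
                                                           
                                                           
                                                           
                                                           
                                                           
                                                           
                                                           
                                                           
                                                           
                                                           
                                                           


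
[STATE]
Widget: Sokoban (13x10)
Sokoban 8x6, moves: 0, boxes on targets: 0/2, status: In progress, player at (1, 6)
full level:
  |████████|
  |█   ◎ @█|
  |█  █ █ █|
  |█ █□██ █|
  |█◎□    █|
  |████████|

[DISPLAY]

████████     
█   ◎ @█     
█  █ █ █     
█ █□██ █     
█◎□    █     
████████     
Moves: 0  0/2
             
             
             


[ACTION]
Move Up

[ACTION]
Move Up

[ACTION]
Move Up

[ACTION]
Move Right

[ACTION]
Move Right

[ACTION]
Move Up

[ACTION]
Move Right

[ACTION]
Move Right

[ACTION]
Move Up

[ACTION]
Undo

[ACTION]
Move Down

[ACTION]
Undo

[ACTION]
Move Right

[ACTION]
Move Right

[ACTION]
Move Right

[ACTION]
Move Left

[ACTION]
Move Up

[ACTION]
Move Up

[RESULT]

████████     
█   ◎@ █     
█  █ █ █     
█ █□██ █     
█◎□    █     
████████     
Moves: 1  0/2
             
             
             


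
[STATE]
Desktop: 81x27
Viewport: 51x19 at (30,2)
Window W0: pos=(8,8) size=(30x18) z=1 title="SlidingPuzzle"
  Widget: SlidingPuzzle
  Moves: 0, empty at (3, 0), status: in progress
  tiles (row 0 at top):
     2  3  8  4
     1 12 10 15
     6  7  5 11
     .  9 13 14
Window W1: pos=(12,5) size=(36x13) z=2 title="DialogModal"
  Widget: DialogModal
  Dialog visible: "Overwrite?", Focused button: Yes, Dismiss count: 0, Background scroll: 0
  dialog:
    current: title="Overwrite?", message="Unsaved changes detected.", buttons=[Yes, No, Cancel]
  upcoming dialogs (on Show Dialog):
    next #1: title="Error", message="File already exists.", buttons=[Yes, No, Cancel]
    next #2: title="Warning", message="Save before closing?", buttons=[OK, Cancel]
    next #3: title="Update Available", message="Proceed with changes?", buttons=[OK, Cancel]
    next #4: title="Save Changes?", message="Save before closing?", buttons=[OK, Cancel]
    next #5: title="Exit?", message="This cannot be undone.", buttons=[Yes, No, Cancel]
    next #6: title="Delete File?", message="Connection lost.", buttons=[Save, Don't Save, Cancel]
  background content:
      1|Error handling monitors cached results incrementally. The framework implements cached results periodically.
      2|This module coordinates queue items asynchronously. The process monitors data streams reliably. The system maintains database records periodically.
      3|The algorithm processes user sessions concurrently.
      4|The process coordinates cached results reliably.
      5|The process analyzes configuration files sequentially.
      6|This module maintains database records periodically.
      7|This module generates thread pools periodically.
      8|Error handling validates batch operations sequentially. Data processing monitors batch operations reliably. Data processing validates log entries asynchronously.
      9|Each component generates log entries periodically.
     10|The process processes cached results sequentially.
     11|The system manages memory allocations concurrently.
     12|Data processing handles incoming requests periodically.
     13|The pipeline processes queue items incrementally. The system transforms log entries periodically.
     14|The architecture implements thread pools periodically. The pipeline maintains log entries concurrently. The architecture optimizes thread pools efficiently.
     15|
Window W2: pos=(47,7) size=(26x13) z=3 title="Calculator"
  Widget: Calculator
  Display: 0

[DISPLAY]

                                                   
                                                   
                                                   
━━━━━━━━━━━━━━━━━┓                                 
                 ┃                                 
─────────────────┏━━━━━━━━━━━━━━━━━━━━━━━━┓        
nitors cached res┃ Calculator             ┃        
inates queue item┠────────────────────────┨        
─────────────┐ssi┃                       0┃        
rite?        │res┃┌───┬───┬───┬───┐       ┃        
es detected. │ion┃│ 7 │ 8 │ 9 │ ÷ │       ┃        
  Cancel     │rec┃├───┼───┼───┼───┤       ┃        
─────────────┘ols┃│ 4 │ 5 │ 6 │ × │       ┃        
lidates batch ope┃├───┼───┼───┼───┤       ┃        
nerates log entri┃│ 1 │ 2 │ 3 │ - │       ┃        
━━━━━━━━━━━━━━━━━┃├───┼───┼───┼───┤       ┃        
       ┃         ┃│ 0 │ . │ = │ + │       ┃        
       ┃         ┗━━━━━━━━━━━━━━━━━━━━━━━━┛        
       ┃                                           


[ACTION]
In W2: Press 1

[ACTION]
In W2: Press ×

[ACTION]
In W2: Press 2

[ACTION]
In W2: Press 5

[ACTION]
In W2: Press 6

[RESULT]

                                                   
                                                   
                                                   
━━━━━━━━━━━━━━━━━┓                                 
                 ┃                                 
─────────────────┏━━━━━━━━━━━━━━━━━━━━━━━━┓        
nitors cached res┃ Calculator             ┃        
inates queue item┠────────────────────────┨        
─────────────┐ssi┃                     256┃        
rite?        │res┃┌───┬───┬───┬───┐       ┃        
es detected. │ion┃│ 7 │ 8 │ 9 │ ÷ │       ┃        
  Cancel     │rec┃├───┼───┼───┼───┤       ┃        
─────────────┘ols┃│ 4 │ 5 │ 6 │ × │       ┃        
lidates batch ope┃├───┼───┼───┼───┤       ┃        
nerates log entri┃│ 1 │ 2 │ 3 │ - │       ┃        
━━━━━━━━━━━━━━━━━┃├───┼───┼───┼───┤       ┃        
       ┃         ┃│ 0 │ . │ = │ + │       ┃        
       ┃         ┗━━━━━━━━━━━━━━━━━━━━━━━━┛        
       ┃                                           


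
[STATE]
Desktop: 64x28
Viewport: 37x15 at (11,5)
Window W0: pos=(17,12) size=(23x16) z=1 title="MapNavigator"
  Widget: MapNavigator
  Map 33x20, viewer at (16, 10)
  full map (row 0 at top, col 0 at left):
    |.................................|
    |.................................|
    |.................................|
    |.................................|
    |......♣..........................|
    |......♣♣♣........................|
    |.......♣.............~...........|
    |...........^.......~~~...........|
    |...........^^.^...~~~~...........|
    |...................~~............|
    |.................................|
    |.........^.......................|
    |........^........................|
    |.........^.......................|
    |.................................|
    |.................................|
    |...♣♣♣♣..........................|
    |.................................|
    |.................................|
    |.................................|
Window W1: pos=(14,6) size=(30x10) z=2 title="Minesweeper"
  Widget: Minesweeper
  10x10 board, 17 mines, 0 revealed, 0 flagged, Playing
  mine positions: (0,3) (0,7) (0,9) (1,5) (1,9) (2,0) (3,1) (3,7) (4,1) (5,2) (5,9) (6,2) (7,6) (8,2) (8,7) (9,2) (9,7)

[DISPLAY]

                                     
   ┏━━━━━━━━━━━━━━━━━━━━━━━━━━━━┓    
   ┃ Minesweeper                ┃    
   ┠────────────────────────────┨    
   ┃■■■■■■■■■■                  ┃    
   ┃■■■■■■■■■■                  ┃    
   ┃■■■■■■■■■■                  ┃    
   ┃■■■■■■■■■■                  ┃    
   ┃■■■■■■■■■■                  ┃    
   ┃■■■■■■■■■■                  ┃    
   ┗━━━━━━━━━━━━━━━━━━━━━━━━━━━━┛    
      ┃♣♣♣..................┃        
      ┃.♣.............~.....┃        
      ┃.....^.......~~~.....┃        
      ┃.....^^.^...~~~~.....┃        


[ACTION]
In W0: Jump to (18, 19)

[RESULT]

                                     
   ┏━━━━━━━━━━━━━━━━━━━━━━━━━━━━┓    
   ┃ Minesweeper                ┃    
   ┠────────────────────────────┨    
   ┃■■■■■■■■■■                  ┃    
   ┃■■■■■■■■■■                  ┃    
   ┃■■■■■■■■■■                  ┃    
   ┃■■■■■■■■■■                  ┃    
   ┃■■■■■■■■■■                  ┃    
   ┃■■■■■■■■■■                  ┃    
   ┗━━━━━━━━━━━━━━━━━━━━━━━━━━━━┛    
      ┃.....................┃        
      ┃.....................┃        
      ┃.....................┃        
      ┃.....................┃        


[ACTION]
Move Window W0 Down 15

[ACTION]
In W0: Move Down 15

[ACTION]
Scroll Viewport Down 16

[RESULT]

   ┃■■■■■■■■■■                  ┃    
   ┃■■■■■■■■■■                  ┃    
   ┗━━━━━━━━━━━━━━━━━━━━━━━━━━━━┛    
      ┃.....................┃        
      ┃.....................┃        
      ┃.....................┃        
      ┃.....................┃        
      ┃.....................┃        
      ┃..........@..........┃        
      ┃                     ┃        
      ┃                     ┃        
      ┃                     ┃        
      ┃                     ┃        
      ┃                     ┃        
      ┗━━━━━━━━━━━━━━━━━━━━━┛        


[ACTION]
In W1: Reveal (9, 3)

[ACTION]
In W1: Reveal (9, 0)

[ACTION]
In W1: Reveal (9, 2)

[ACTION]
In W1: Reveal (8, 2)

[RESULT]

   ┃■✹■■■■■■■■                  ┃    
   ┃13✹■■■■■■✹                  ┃    
   ┗━━━━━━━━━━━━━━━━━━━━━━━━━━━━┛    
      ┃.....................┃        
      ┃.....................┃        
      ┃.....................┃        
      ┃.....................┃        
      ┃.....................┃        
      ┃..........@..........┃        
      ┃                     ┃        
      ┃                     ┃        
      ┃                     ┃        
      ┃                     ┃        
      ┃                     ┃        
      ┗━━━━━━━━━━━━━━━━━━━━━┛        


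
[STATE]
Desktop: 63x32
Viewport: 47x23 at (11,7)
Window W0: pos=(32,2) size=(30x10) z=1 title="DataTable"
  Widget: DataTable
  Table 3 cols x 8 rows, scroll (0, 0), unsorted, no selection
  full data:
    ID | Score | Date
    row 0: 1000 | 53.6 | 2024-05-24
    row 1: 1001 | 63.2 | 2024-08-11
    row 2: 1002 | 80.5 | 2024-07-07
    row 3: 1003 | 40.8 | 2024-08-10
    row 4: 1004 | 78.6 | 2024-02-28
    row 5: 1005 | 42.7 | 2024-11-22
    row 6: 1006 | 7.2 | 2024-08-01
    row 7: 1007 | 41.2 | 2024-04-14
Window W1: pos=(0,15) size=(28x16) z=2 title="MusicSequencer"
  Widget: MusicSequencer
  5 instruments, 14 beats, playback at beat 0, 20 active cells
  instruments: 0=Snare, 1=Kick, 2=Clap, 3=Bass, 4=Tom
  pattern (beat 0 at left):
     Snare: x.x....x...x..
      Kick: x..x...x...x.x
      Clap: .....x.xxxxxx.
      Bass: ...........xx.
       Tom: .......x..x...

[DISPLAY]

                     ┃1000│53.6 │2024-05-24    
                     ┃1001│63.2 │2024-08-11    
                     ┃1002│80.5 │2024-07-07    
                     ┃1003│40.8 │2024-08-10    
                     ┗━━━━━━━━━━━━━━━━━━━━━━━━━
                                               
                                               
                                               
━━━━━━━━━━━━━━━━┓                              
encer           ┃                              
────────────────┨                              
4567890123      ┃                              
···█···█··      ┃                              
···█···█·█      ┃                              
·█·██████·      ┃                              
·······██·      ┃                              
···█··█···      ┃                              
                ┃                              
                ┃                              
                ┃                              
                ┃                              
                ┃                              
                ┃                              


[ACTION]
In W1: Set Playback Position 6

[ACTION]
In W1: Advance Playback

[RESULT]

                     ┃1000│53.6 │2024-05-24    
                     ┃1001│63.2 │2024-08-11    
                     ┃1002│80.5 │2024-07-07    
                     ┃1003│40.8 │2024-08-10    
                     ┗━━━━━━━━━━━━━━━━━━━━━━━━━
                                               
                                               
                                               
━━━━━━━━━━━━━━━━┓                              
encer           ┃                              
────────────────┨                              
456▼890123      ┃                              
···█···█··      ┃                              
···█···█·█      ┃                              
·█·██████·      ┃                              
·······██·      ┃                              
···█··█···      ┃                              
                ┃                              
                ┃                              
                ┃                              
                ┃                              
                ┃                              
                ┃                              


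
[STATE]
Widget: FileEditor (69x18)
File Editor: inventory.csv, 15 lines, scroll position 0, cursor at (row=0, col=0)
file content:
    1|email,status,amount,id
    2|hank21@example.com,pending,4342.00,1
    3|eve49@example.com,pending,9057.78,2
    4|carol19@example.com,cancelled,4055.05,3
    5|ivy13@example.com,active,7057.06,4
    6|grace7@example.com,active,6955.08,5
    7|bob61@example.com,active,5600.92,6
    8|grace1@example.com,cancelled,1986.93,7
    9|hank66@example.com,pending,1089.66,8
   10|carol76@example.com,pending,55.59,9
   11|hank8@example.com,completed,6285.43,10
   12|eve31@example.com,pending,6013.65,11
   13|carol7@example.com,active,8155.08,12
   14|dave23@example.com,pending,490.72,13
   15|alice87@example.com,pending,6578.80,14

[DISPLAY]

█mail,status,amount,id                                              ▲
hank21@example.com,pending,4342.00,1                                █
eve49@example.com,pending,9057.78,2                                 ░
carol19@example.com,cancelled,4055.05,3                             ░
ivy13@example.com,active,7057.06,4                                  ░
grace7@example.com,active,6955.08,5                                 ░
bob61@example.com,active,5600.92,6                                  ░
grace1@example.com,cancelled,1986.93,7                              ░
hank66@example.com,pending,1089.66,8                                ░
carol76@example.com,pending,55.59,9                                 ░
hank8@example.com,completed,6285.43,10                              ░
eve31@example.com,pending,6013.65,11                                ░
carol7@example.com,active,8155.08,12                                ░
dave23@example.com,pending,490.72,13                                ░
alice87@example.com,pending,6578.80,14                              ░
                                                                    ░
                                                                    ░
                                                                    ▼


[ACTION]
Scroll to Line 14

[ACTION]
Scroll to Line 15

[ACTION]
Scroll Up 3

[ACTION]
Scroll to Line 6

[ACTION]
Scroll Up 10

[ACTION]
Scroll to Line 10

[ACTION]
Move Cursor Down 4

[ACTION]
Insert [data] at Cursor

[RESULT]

email,status,amount,id                                              ▲
hank21@example.com,pending,4342.00,1                                █
eve49@example.com,pending,9057.78,2                                 ░
carol19@example.com,cancelled,4055.05,3                             ░
data█vy13@example.com,active,7057.06,4                              ░
grace7@example.com,active,6955.08,5                                 ░
bob61@example.com,active,5600.92,6                                  ░
grace1@example.com,cancelled,1986.93,7                              ░
hank66@example.com,pending,1089.66,8                                ░
carol76@example.com,pending,55.59,9                                 ░
hank8@example.com,completed,6285.43,10                              ░
eve31@example.com,pending,6013.65,11                                ░
carol7@example.com,active,8155.08,12                                ░
dave23@example.com,pending,490.72,13                                ░
alice87@example.com,pending,6578.80,14                              ░
                                                                    ░
                                                                    ░
                                                                    ▼


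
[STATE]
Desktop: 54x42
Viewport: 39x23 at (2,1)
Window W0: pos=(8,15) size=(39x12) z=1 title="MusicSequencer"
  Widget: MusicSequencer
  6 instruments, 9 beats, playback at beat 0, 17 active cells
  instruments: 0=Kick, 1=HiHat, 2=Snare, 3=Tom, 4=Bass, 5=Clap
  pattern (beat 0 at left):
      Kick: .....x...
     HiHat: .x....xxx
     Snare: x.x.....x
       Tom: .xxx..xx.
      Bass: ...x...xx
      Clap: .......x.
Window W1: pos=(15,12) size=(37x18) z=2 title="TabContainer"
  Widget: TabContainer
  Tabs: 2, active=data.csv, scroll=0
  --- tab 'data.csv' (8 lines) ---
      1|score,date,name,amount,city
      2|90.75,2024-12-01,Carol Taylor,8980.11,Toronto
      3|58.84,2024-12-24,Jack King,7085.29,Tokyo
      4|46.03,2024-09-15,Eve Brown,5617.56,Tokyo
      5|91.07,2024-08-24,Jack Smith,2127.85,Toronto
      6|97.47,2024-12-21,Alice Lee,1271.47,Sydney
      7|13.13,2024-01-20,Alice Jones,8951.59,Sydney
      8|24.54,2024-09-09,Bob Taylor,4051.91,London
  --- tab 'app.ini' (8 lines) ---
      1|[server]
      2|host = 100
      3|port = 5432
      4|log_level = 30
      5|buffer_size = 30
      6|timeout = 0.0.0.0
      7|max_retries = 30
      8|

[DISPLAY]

                                       
                                       
                                       
                                       
                                       
                                       
                                       
                                       
                                       
                                       
                                       
             ┏━━━━━━━━━━━━━━━━━━━━━━━━━
             ┃ TabContainer            
             ┠─────────────────────────
      ┏━━━━━━┃[data.csv]│ app.ini      
      ┃ Music┃─────────────────────────
      ┠──────┃score,date,name,amount,ci
      ┃      ┃90.75,2024-12-01,Carol Ta
      ┃  Kick┃58.84,2024-12-24,Jack Kin
      ┃ HiHat┃46.03,2024-09-15,Eve Brow
      ┃ Snare┃91.07,2024-08-24,Jack Smi
      ┃   Tom┃97.47,2024-12-21,Alice Le
      ┃  Bass┃13.13,2024-01-20,Alice Jo


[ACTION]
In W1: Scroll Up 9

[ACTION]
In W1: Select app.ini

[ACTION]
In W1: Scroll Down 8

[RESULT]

                                       
                                       
                                       
                                       
                                       
                                       
                                       
                                       
                                       
                                       
                                       
             ┏━━━━━━━━━━━━━━━━━━━━━━━━━
             ┃ TabContainer            
             ┠─────────────────────────
      ┏━━━━━━┃ data.csv │[app.ini]     
      ┃ Music┃─────────────────────────
      ┠──────┃                         
      ┃      ┃                         
      ┃  Kick┃                         
      ┃ HiHat┃                         
      ┃ Snare┃                         
      ┃   Tom┃                         
      ┃  Bass┃                         


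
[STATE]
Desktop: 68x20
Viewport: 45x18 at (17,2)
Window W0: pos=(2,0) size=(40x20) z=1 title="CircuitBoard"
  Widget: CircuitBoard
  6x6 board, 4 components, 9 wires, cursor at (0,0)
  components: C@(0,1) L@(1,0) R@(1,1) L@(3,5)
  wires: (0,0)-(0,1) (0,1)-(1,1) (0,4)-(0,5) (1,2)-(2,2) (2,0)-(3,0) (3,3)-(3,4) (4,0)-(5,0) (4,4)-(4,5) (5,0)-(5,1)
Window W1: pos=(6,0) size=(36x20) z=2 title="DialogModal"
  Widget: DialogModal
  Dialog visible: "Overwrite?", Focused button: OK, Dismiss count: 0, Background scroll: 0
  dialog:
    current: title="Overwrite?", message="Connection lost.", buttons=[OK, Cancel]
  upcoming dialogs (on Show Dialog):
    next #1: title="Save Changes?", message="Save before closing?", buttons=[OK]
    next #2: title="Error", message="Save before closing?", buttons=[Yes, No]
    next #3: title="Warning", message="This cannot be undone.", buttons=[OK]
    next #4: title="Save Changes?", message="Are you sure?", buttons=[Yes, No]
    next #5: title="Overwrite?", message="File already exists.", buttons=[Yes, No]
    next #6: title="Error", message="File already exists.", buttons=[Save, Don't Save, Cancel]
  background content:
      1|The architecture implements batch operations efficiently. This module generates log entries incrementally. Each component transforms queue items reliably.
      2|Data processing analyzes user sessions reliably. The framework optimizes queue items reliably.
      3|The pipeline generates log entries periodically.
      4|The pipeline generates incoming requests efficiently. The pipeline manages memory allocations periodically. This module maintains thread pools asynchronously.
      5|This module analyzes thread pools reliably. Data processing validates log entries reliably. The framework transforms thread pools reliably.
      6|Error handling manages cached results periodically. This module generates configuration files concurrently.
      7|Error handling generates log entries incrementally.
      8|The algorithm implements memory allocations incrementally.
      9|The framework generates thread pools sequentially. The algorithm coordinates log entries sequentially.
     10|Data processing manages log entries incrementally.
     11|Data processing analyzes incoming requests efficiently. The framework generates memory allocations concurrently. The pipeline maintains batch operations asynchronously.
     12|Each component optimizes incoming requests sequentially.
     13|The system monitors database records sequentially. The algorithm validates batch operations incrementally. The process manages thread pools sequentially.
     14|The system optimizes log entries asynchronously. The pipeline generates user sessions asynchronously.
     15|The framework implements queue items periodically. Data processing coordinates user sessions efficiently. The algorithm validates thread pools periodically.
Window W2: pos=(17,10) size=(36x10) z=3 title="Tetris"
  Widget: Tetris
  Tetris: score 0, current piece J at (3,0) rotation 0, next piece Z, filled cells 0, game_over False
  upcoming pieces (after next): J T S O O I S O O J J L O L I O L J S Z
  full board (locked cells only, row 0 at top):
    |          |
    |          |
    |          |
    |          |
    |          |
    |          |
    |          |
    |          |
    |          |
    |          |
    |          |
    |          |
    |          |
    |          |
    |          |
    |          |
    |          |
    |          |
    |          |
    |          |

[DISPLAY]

────────────────────────┨                    
ecture implements batch ┃                    
ssing analyzes user sess┃                    
ne generates log entries┃                    
ne generates incoming re┃                    
e analyzes thread pools ┃                    
────────────────┐ed resu┃                    
  Overwrite?    │g entri┃                    
┏━━━━━━━━━━━━━━━━━━━━━━━━━━━━━━━━━━┓         
┃ Tetris                           ┃         
┠──────────────────────────────────┨         
┃          │Next:                  ┃         
┃          │▓▓                     ┃         
┃          │ ▓▓                    ┃         
┃          │                       ┃         
┃          │                       ┃         
┃          │                       ┃         
┗━━━━━━━━━━━━━━━━━━━━━━━━━━━━━━━━━━┛         


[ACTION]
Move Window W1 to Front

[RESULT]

────────────────────────┨                    
ecture implements batch ┃                    
ssing analyzes user sess┃                    
ne generates log entries┃                    
ne generates incoming re┃                    
e analyzes thread pools ┃                    
────────────────┐ed resu┃                    
  Overwrite?    │g entri┃                    
onnection lost. │mory al┃━━━━━━━━━━┓         
[OK]  Cancel    │ead poo┃          ┃         
────────────────┘ entrie┃──────────┨         
ssing analyzes incoming ┃          ┃         
nent optimizes incoming ┃          ┃         
 monitors database recor┃          ┃         
 optimizes log entries a┃          ┃         
ork implements queue ite┃          ┃         
                        ┃          ┃         
━━━━━━━━━━━━━━━━━━━━━━━━┛━━━━━━━━━━┛         


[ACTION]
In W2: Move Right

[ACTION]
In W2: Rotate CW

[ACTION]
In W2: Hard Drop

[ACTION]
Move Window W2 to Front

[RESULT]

────────────────────────┨                    
ecture implements batch ┃                    
ssing analyzes user sess┃                    
ne generates log entries┃                    
ne generates incoming re┃                    
e analyzes thread pools ┃                    
────────────────┐ed resu┃                    
  Overwrite?    │g entri┃                    
┏━━━━━━━━━━━━━━━━━━━━━━━━━━━━━━━━━━┓         
┃ Tetris                           ┃         
┠──────────────────────────────────┨         
┃          │Next:                  ┃         
┃          │█                      ┃         
┃          │███                    ┃         
┃    ██    │                       ┃         
┃    █     │                       ┃         
┃    █     │                       ┃         
┗━━━━━━━━━━━━━━━━━━━━━━━━━━━━━━━━━━┛         
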